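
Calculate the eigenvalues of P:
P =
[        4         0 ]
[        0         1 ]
λ = 1, 4

Solve det(P - λI) = 0. For a 2×2 matrix the characteristic equation is λ² - (trace)λ + det = 0.
trace(P) = a + d = 4 + 1 = 5.
det(P) = a*d - b*c = (4)*(1) - (0)*(0) = 4 - 0 = 4.
Characteristic equation: λ² - (5)λ + (4) = 0.
Discriminant = (5)² - 4*(4) = 25 - 16 = 9.
λ = (5 ± √9) / 2 = (5 ± 3) / 2 = 1, 4.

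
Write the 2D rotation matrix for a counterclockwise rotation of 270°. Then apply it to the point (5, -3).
R = [[0, 1], [-1, 0]]; R·(5, -3) = (-3, -5)

Rotation matrix formula: R(θ) = [[cos θ, -sin θ], [sin θ, cos θ]]
For θ = 270°:
cos(270°) = 0
sin(270°) = -1
R = [[0, 1], [-1, 0]]
Apply to (5, -3): [0·5 + (1)·-3, -1·5 + 0·-3] = (-3, -5)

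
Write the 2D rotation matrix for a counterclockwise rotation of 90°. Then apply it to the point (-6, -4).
R = [[0, -1], [1, 0]]; R·(-6, -4) = (4, -6)

Rotation matrix formula: R(θ) = [[cos θ, -sin θ], [sin θ, cos θ]]
For θ = 90°:
cos(90°) = 0
sin(90°) = 1
R = [[0, -1], [1, 0]]
Apply to (-6, -4): [0·-6 + (-1)·-4, 1·-6 + 0·-4] = (4, -6)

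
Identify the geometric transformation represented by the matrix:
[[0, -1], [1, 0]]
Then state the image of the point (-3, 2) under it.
rotation by 90° counterclockwise; image of (-3, 2) is (-2, -3)

This matches the form [[cos θ, -sin θ], [sin θ, cos θ]] of a rotation matrix; reading off cos θ and sin θ gives the angle.
The matrix [[0, -1], [1, 0]] represents: rotation by 90° counterclockwise.
Applying it to (-3, 2): [0·-3 + -1·2, 1·-3 + 0·2] = (-2, -3).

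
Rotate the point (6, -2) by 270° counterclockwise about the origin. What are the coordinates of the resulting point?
(-2, -6)

Rotation matrix R(θ) = [[cos θ, -sin θ], [sin θ, cos θ]]; for θ = 270°:
R = [[0, 1], [-1, 0]]
Result: R × [6, -2]ᵀ = [0·6 + (1)·-2, -1·6 + (0)·-2]ᵀ = (-2, -6)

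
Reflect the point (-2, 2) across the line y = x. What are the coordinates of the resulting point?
(2, -2)

Reflection across line y = x: (-2, 2) → (2, -2)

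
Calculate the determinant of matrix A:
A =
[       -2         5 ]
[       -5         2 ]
det(A) = 21

For a 2×2 matrix [[a, b], [c, d]], det = a*d - b*c.
det(A) = (-2)*(2) - (5)*(-5) = -4 + 25 = 21.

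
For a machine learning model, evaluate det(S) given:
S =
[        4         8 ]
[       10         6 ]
det(S) = -56

For a 2×2 matrix [[a, b], [c, d]], det = a*d - b*c.
det(S) = (4)*(6) - (8)*(10) = 24 - 80 = -56.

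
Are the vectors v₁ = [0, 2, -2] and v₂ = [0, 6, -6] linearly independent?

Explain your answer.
No, linearly dependent (v₂ = 3·v₁)

Check whether there is a scalar k with v₂ = k·v₁.
Comparing components, k = 3 satisfies 3·[0, 2, -2] = [0, 6, -6].
Since v₂ is a scalar multiple of v₁, the two vectors are linearly dependent.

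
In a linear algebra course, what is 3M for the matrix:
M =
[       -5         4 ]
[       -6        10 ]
3M =
[      -15        12 ]
[      -18        30 ]

Scalar multiplication is elementwise: (3M)[i][j] = 3 * M[i][j].
  (3M)[0][0] = 3 * (-5) = -15
  (3M)[0][1] = 3 * (4) = 12
  (3M)[1][0] = 3 * (-6) = -18
  (3M)[1][1] = 3 * (10) = 30
3M =
[      -15        12 ]
[      -18        30 ]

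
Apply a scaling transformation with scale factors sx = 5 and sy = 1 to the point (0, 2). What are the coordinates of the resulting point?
(0, 2)

Scaling matrix:
[[5, 0], [0, 1]]
Result: (0 × 5, 2 × 1) = (0, 2)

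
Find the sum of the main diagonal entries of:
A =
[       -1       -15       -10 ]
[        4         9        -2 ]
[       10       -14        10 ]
tr(A) = -1 + 9 + 10 = 18

The trace of a square matrix is the sum of its diagonal entries.
Diagonal entries of A: A[0][0] = -1, A[1][1] = 9, A[2][2] = 10.
tr(A) = -1 + 9 + 10 = 18.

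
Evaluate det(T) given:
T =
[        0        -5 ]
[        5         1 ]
det(T) = 25

For a 2×2 matrix [[a, b], [c, d]], det = a*d - b*c.
det(T) = (0)*(1) - (-5)*(5) = 0 + 25 = 25.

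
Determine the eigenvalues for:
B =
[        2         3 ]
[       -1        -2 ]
λ = -1, 1

Solve det(B - λI) = 0. For a 2×2 matrix the characteristic equation is λ² - (trace)λ + det = 0.
trace(B) = a + d = 2 - 2 = 0.
det(B) = a*d - b*c = (2)*(-2) - (3)*(-1) = -4 + 3 = -1.
Characteristic equation: λ² - (0)λ + (-1) = 0.
Discriminant = (0)² - 4*(-1) = 0 + 4 = 4.
λ = (0 ± √4) / 2 = (0 ± 2) / 2 = -1, 1.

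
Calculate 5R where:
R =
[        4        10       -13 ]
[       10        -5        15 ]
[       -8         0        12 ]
5R =
[       20        50       -65 ]
[       50       -25        75 ]
[      -40         0        60 ]

Scalar multiplication is elementwise: (5R)[i][j] = 5 * R[i][j].
  (5R)[0][0] = 5 * (4) = 20
  (5R)[0][1] = 5 * (10) = 50
  (5R)[0][2] = 5 * (-13) = -65
  (5R)[1][0] = 5 * (10) = 50
  (5R)[1][1] = 5 * (-5) = -25
  (5R)[1][2] = 5 * (15) = 75
  (5R)[2][0] = 5 * (-8) = -40
  (5R)[2][1] = 5 * (0) = 0
  (5R)[2][2] = 5 * (12) = 60
5R =
[       20        50       -65 ]
[       50       -25        75 ]
[      -40         0        60 ]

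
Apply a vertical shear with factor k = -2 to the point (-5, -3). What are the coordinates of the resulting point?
(-5, 7)

Shear matrix for vertical shear with factor k = -2:
[[1, 0], [-2, 1]]
Result: (-5, -3) → (-5, 7)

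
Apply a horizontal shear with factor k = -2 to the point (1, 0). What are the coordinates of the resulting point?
(1, 0)

Shear matrix for horizontal shear with factor k = -2:
[[1, -2], [0, 1]]
Result: (1, 0) → (1, 0)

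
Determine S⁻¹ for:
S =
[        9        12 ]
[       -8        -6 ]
det(S) = 42
S⁻¹ =
[     -1/7      -2/7 ]
[     4/21      3/14 ]

For a 2×2 matrix S = [[a, b], [c, d]] with det(S) ≠ 0, S⁻¹ = (1/det(S)) * [[d, -b], [-c, a]].
det(S) = (9)*(-6) - (12)*(-8) = -54 + 96 = 42.
S⁻¹ = (1/42) * [[-6, -12], [8, 9]].
Dividing each entry by 42 and reducing:
S⁻¹ =
[     -1/7      -2/7 ]
[     4/21      3/14 ]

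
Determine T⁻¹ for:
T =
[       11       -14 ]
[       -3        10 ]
det(T) = 68
T⁻¹ =
[     5/34      7/34 ]
[     3/68     11/68 ]

For a 2×2 matrix T = [[a, b], [c, d]] with det(T) ≠ 0, T⁻¹ = (1/det(T)) * [[d, -b], [-c, a]].
det(T) = (11)*(10) - (-14)*(-3) = 110 - 42 = 68.
T⁻¹ = (1/68) * [[10, 14], [3, 11]].
Dividing each entry by 68 and reducing:
T⁻¹ =
[     5/34      7/34 ]
[     3/68     11/68 ]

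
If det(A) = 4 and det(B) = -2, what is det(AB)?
-8

Use the multiplicative property of determinants: det(AB) = det(A)*det(B).
det(AB) = (4)*(-2) = -8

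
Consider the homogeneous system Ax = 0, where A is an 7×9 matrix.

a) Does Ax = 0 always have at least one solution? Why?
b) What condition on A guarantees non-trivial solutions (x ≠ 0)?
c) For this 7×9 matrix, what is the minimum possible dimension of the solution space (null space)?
a) Yes, x = 0 is always a solution. b) When A has linearly dependent columns (rank < n). c) Minimum nullity = 2.

a) x = 0 satisfies A·0 = 0, so the zero vector is always a solution.
b) Non-trivial solutions exist iff the columns of A are linearly dependent, equivalently rank(A) < n (the number of columns).
c) By rank-nullity, rank(A) + nullity(A) = n = 9. Since A has only 7 rows, rank(A) ≤ 7, so nullity(A) ≥ 9 - 7 = 2.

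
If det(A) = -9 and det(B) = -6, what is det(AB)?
54

Use the multiplicative property of determinants: det(AB) = det(A)*det(B).
det(AB) = (-9)*(-6) = 54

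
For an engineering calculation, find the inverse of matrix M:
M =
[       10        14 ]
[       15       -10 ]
det(M) = -310
M⁻¹ =
[     1/31     7/155 ]
[     3/62     -1/31 ]

For a 2×2 matrix M = [[a, b], [c, d]] with det(M) ≠ 0, M⁻¹ = (1/det(M)) * [[d, -b], [-c, a]].
det(M) = (10)*(-10) - (14)*(15) = -100 - 210 = -310.
M⁻¹ = (1/-310) * [[-10, -14], [-15, 10]].
Dividing each entry by -310 and reducing:
M⁻¹ =
[     1/31     7/155 ]
[     3/62     -1/31 ]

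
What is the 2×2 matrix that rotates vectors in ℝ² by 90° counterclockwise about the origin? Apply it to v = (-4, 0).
R = [[0, -1], [1, 0]]; R·v = (0, -4)

A counterclockwise rotation by angle θ in ℝ² has matrix R(θ) = [[cos θ, -sin θ], [sin θ, cos θ]].
For θ = 90°: cos θ = 0, sin θ = 1.
R(90°) = [[0, -1], [1, 0]].
R·v = [0·-4 + (-1)·0, 1·-4 + 0·0] = (0, -4).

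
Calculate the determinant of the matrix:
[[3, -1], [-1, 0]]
-1

For a 2×2 matrix [[a, b], [c, d]], det = ad - bc
det = (3)(0) - (-1)(-1) = 0 - 1 = -1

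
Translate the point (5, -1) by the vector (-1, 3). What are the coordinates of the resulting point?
(4, 2)

Translation by (-1, 3):
x' = 5 + -1 = 4
y' = -1 + 3 = 2
Homogeneous matrix: [[1, 0, -1], [0, 1, 3], [0, 0, 1]]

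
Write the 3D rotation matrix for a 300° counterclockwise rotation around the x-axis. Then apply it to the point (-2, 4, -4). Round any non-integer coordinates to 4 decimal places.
R = [[1, 0, 0], [0, 1/2, √3/2], [0, -√3/2, 1/2]]; R·(-2, 4, -4) = (-2.0000, -1.4641, -5.4641)

Rotation matrix for 300° around x-axis:
cos(300°) = 1/2, sin(300°) = -√3/2
R = [[1, 0, 0], [0, 1/2, √3/2], [0, -√3/2, 1/2]]
Apply to (-2, 4, -4): R·[-2, 4, -4]ᵀ = (-2.0000, -1.4641, -5.4641)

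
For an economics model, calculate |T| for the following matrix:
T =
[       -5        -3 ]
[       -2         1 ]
det(T) = -11

For a 2×2 matrix [[a, b], [c, d]], det = a*d - b*c.
det(T) = (-5)*(1) - (-3)*(-2) = -5 - 6 = -11.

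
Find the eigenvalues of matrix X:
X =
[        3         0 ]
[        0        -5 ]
λ = -5, 3

Solve det(X - λI) = 0. For a 2×2 matrix the characteristic equation is λ² - (trace)λ + det = 0.
trace(X) = a + d = 3 - 5 = -2.
det(X) = a*d - b*c = (3)*(-5) - (0)*(0) = -15 - 0 = -15.
Characteristic equation: λ² - (-2)λ + (-15) = 0.
Discriminant = (-2)² - 4*(-15) = 4 + 60 = 64.
λ = (-2 ± √64) / 2 = (-2 ± 8) / 2 = -5, 3.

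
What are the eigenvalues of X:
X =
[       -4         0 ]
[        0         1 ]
λ = -4, 1

Solve det(X - λI) = 0. For a 2×2 matrix the characteristic equation is λ² - (trace)λ + det = 0.
trace(X) = a + d = -4 + 1 = -3.
det(X) = a*d - b*c = (-4)*(1) - (0)*(0) = -4 - 0 = -4.
Characteristic equation: λ² - (-3)λ + (-4) = 0.
Discriminant = (-3)² - 4*(-4) = 9 + 16 = 25.
λ = (-3 ± √25) / 2 = (-3 ± 5) / 2 = -4, 1.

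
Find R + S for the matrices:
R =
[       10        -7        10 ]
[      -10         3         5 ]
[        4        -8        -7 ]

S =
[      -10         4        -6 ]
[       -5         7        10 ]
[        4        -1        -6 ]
R + S =
[        0        -3         4 ]
[      -15        10        15 ]
[        8        -9       -13 ]

Matrix addition is elementwise: (R+S)[i][j] = R[i][j] + S[i][j].
  (R+S)[0][0] = (10) + (-10) = 0
  (R+S)[0][1] = (-7) + (4) = -3
  (R+S)[0][2] = (10) + (-6) = 4
  (R+S)[1][0] = (-10) + (-5) = -15
  (R+S)[1][1] = (3) + (7) = 10
  (R+S)[1][2] = (5) + (10) = 15
  (R+S)[2][0] = (4) + (4) = 8
  (R+S)[2][1] = (-8) + (-1) = -9
  (R+S)[2][2] = (-7) + (-6) = -13
R + S =
[        0        -3         4 ]
[      -15        10        15 ]
[        8        -9       -13 ]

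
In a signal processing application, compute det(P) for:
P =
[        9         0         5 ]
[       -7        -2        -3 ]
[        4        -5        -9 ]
det(P) = 242

Expand along row 0 (cofactor expansion): det(P) = a*(e*i - f*h) - b*(d*i - f*g) + c*(d*h - e*g), where the 3×3 is [[a, b, c], [d, e, f], [g, h, i]].
Minor M_00 = (-2)*(-9) - (-3)*(-5) = 18 - 15 = 3.
Minor M_01 = (-7)*(-9) - (-3)*(4) = 63 + 12 = 75.
Minor M_02 = (-7)*(-5) - (-2)*(4) = 35 + 8 = 43.
det(P) = (9)*(3) - (0)*(75) + (5)*(43) = 27 + 0 + 215 = 242.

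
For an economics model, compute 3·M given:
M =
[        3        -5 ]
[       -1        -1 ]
3M =
[        9       -15 ]
[       -3        -3 ]

Scalar multiplication is elementwise: (3M)[i][j] = 3 * M[i][j].
  (3M)[0][0] = 3 * (3) = 9
  (3M)[0][1] = 3 * (-5) = -15
  (3M)[1][0] = 3 * (-1) = -3
  (3M)[1][1] = 3 * (-1) = -3
3M =
[        9       -15 ]
[       -3        -3 ]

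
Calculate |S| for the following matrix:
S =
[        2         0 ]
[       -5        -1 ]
det(S) = -2

For a 2×2 matrix [[a, b], [c, d]], det = a*d - b*c.
det(S) = (2)*(-1) - (0)*(-5) = -2 - 0 = -2.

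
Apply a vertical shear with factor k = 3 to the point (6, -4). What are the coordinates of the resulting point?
(6, 14)

Shear matrix for vertical shear with factor k = 3:
[[1, 0], [3, 1]]
Result: (6, -4) → (6, 14)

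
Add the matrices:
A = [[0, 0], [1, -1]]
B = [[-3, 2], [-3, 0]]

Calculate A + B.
[[-3, 2], [-2, -1]]

Add corresponding elements:
(0)+(-3)=-3
(0)+(2)=2
(1)+(-3)=-2
(-1)+(0)=-1
A + B = [[-3, 2], [-2, -1]]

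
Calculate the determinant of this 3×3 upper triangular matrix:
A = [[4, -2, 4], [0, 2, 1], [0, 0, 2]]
16

The determinant of a triangular matrix is the product of its diagonal entries (the off-diagonal entries above the diagonal do not affect it).
det(A) = (4) * (2) * (2) = 16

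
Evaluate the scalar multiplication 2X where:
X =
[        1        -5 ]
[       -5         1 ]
2X =
[        2       -10 ]
[      -10         2 ]

Scalar multiplication is elementwise: (2X)[i][j] = 2 * X[i][j].
  (2X)[0][0] = 2 * (1) = 2
  (2X)[0][1] = 2 * (-5) = -10
  (2X)[1][0] = 2 * (-5) = -10
  (2X)[1][1] = 2 * (1) = 2
2X =
[        2       -10 ]
[      -10         2 ]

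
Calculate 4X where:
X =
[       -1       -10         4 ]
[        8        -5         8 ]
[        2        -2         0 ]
4X =
[       -4       -40        16 ]
[       32       -20        32 ]
[        8        -8         0 ]

Scalar multiplication is elementwise: (4X)[i][j] = 4 * X[i][j].
  (4X)[0][0] = 4 * (-1) = -4
  (4X)[0][1] = 4 * (-10) = -40
  (4X)[0][2] = 4 * (4) = 16
  (4X)[1][0] = 4 * (8) = 32
  (4X)[1][1] = 4 * (-5) = -20
  (4X)[1][2] = 4 * (8) = 32
  (4X)[2][0] = 4 * (2) = 8
  (4X)[2][1] = 4 * (-2) = -8
  (4X)[2][2] = 4 * (0) = 0
4X =
[       -4       -40        16 ]
[       32       -20        32 ]
[        8        -8         0 ]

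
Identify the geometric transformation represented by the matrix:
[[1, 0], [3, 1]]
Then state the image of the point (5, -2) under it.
vertical shear with factor 3; image of (5, -2) is (5, 13)

The matrix [[1, 0], [k, 1]] sends (x, y) to (x, 3x + y), leaving the x-coordinate fixed: a vertical shear.
The matrix [[1, 0], [3, 1]] represents: vertical shear with factor 3.
Applying it to (5, -2): [1·5 + 0·-2, 3·5 + 1·-2] = (5, 13).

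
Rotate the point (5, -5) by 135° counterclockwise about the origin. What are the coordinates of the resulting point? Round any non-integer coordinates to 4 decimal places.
(0.0000, 7.0711)

Rotation matrix R(θ) = [[cos θ, -sin θ], [sin θ, cos θ]]; for θ = 135°:
R = [[-√2/2, -√2/2], [√2/2, -√2/2]]
Result: R × [5, -5]ᵀ = [-√2/2·5 + (-√2/2)·-5, √2/2·5 + (-√2/2)·-5]ᵀ = (0.0000, 7.0711)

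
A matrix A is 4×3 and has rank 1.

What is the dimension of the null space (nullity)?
2

The rank-nullity theorem for an m×n matrix states:
rank(A) + nullity(A) = n (the number of columns).
Here n = 3 and rank(A) = 1, so nullity(A) = 3 - 1 = 2.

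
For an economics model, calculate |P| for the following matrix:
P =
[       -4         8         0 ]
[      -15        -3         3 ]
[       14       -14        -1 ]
det(P) = 36

Expand along row 0 (cofactor expansion): det(P) = a*(e*i - f*h) - b*(d*i - f*g) + c*(d*h - e*g), where the 3×3 is [[a, b, c], [d, e, f], [g, h, i]].
Minor M_00 = (-3)*(-1) - (3)*(-14) = 3 + 42 = 45.
Minor M_01 = (-15)*(-1) - (3)*(14) = 15 - 42 = -27.
Minor M_02 = (-15)*(-14) - (-3)*(14) = 210 + 42 = 252.
det(P) = (-4)*(45) - (8)*(-27) + (0)*(252) = -180 + 216 + 0 = 36.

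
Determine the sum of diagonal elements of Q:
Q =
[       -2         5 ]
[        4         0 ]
tr(Q) = -2 + 0 = -2

The trace of a square matrix is the sum of its diagonal entries.
Diagonal entries of Q: Q[0][0] = -2, Q[1][1] = 0.
tr(Q) = -2 + 0 = -2.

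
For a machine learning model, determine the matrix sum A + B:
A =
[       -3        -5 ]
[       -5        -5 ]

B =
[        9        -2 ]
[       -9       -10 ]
A + B =
[        6        -7 ]
[      -14       -15 ]

Matrix addition is elementwise: (A+B)[i][j] = A[i][j] + B[i][j].
  (A+B)[0][0] = (-3) + (9) = 6
  (A+B)[0][1] = (-5) + (-2) = -7
  (A+B)[1][0] = (-5) + (-9) = -14
  (A+B)[1][1] = (-5) + (-10) = -15
A + B =
[        6        -7 ]
[      -14       -15 ]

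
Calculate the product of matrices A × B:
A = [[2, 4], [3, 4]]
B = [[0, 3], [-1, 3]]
[[-4, 18], [-4, 21]]

Matrix multiplication:
C[0][0] = 2×0 + 4×-1 = -4
C[0][1] = 2×3 + 4×3 = 18
C[1][0] = 3×0 + 4×-1 = -4
C[1][1] = 3×3 + 4×3 = 21
Result: [[-4, 18], [-4, 21]]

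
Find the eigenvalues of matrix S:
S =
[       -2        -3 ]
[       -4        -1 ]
λ = -5, 2

Solve det(S - λI) = 0. For a 2×2 matrix the characteristic equation is λ² - (trace)λ + det = 0.
trace(S) = a + d = -2 - 1 = -3.
det(S) = a*d - b*c = (-2)*(-1) - (-3)*(-4) = 2 - 12 = -10.
Characteristic equation: λ² - (-3)λ + (-10) = 0.
Discriminant = (-3)² - 4*(-10) = 9 + 40 = 49.
λ = (-3 ± √49) / 2 = (-3 ± 7) / 2 = -5, 2.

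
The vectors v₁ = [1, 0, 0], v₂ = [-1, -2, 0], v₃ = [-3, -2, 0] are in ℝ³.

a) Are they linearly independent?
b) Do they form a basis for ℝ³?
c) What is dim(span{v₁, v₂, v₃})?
Not independent, not a basis, dim(span) = 2

Check whether v₃ can be written as a linear combination of v₁ and v₂.
v₃ = (-2)·v₁ + (1)·v₂ = [-3, -2, 0], so the three vectors are linearly dependent.
Thus they do not form a basis for ℝ³, and dim(span{v₁, v₂, v₃}) = 2 (spanned by v₁ and v₂).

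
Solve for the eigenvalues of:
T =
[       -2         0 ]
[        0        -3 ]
λ = -3, -2

Solve det(T - λI) = 0. For a 2×2 matrix the characteristic equation is λ² - (trace)λ + det = 0.
trace(T) = a + d = -2 - 3 = -5.
det(T) = a*d - b*c = (-2)*(-3) - (0)*(0) = 6 - 0 = 6.
Characteristic equation: λ² - (-5)λ + (6) = 0.
Discriminant = (-5)² - 4*(6) = 25 - 24 = 1.
λ = (-5 ± √1) / 2 = (-5 ± 1) / 2 = -3, -2.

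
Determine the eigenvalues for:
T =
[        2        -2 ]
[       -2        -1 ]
λ = -2, 3

Solve det(T - λI) = 0. For a 2×2 matrix the characteristic equation is λ² - (trace)λ + det = 0.
trace(T) = a + d = 2 - 1 = 1.
det(T) = a*d - b*c = (2)*(-1) - (-2)*(-2) = -2 - 4 = -6.
Characteristic equation: λ² - (1)λ + (-6) = 0.
Discriminant = (1)² - 4*(-6) = 1 + 24 = 25.
λ = (1 ± √25) / 2 = (1 ± 5) / 2 = -2, 3.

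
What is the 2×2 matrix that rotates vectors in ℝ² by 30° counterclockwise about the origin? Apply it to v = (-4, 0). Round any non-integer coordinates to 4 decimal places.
R = [[√3/2, -1/2], [1/2, √3/2]]; R·v = (-3.4641, -2.0000)

A counterclockwise rotation by angle θ in ℝ² has matrix R(θ) = [[cos θ, -sin θ], [sin θ, cos θ]].
For θ = 30°: cos θ = √3/2, sin θ = 1/2.
R(30°) = [[√3/2, -1/2], [1/2, √3/2]].
R·v = [√3/2·-4 + (-1/2)·0, 1/2·-4 + √3/2·0] = (-3.4641, -2.0000).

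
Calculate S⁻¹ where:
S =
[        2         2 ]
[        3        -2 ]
det(S) = -10
S⁻¹ =
[      1/5       1/5 ]
[     3/10      -1/5 ]

For a 2×2 matrix S = [[a, b], [c, d]] with det(S) ≠ 0, S⁻¹ = (1/det(S)) * [[d, -b], [-c, a]].
det(S) = (2)*(-2) - (2)*(3) = -4 - 6 = -10.
S⁻¹ = (1/-10) * [[-2, -2], [-3, 2]].
Dividing each entry by -10 and reducing:
S⁻¹ =
[      1/5       1/5 ]
[     3/10      -1/5 ]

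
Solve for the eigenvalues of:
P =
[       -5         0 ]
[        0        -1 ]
λ = -5, -1

Solve det(P - λI) = 0. For a 2×2 matrix the characteristic equation is λ² - (trace)λ + det = 0.
trace(P) = a + d = -5 - 1 = -6.
det(P) = a*d - b*c = (-5)*(-1) - (0)*(0) = 5 - 0 = 5.
Characteristic equation: λ² - (-6)λ + (5) = 0.
Discriminant = (-6)² - 4*(5) = 36 - 20 = 16.
λ = (-6 ± √16) / 2 = (-6 ± 4) / 2 = -5, -1.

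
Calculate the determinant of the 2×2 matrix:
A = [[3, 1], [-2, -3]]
-7

For A = [[a, b], [c, d]], det(A) = a*d - b*c.
det(A) = (3)*(-3) - (1)*(-2) = -9 - -2 = -7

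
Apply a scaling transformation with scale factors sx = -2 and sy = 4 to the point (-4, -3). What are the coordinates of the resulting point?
(8, -12)

Scaling matrix:
[[-2, 0], [0, 4]]
Result: (-4 × -2, -3 × 4) = (8, -12)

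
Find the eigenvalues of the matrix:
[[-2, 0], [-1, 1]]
λ = -2 and λ = 1

Characteristic equation: det(A - λI) = 0
λ² - (trace)λ + (det) = 0
λ² - (-1)λ + (-2) = 0
λ² + 1λ - 2 = 0
Solving: λ = -2, 1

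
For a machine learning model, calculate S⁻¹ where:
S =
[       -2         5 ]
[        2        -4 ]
det(S) = -2
S⁻¹ =
[        2       5/2 ]
[        1         1 ]

For a 2×2 matrix S = [[a, b], [c, d]] with det(S) ≠ 0, S⁻¹ = (1/det(S)) * [[d, -b], [-c, a]].
det(S) = (-2)*(-4) - (5)*(2) = 8 - 10 = -2.
S⁻¹ = (1/-2) * [[-4, -5], [-2, -2]].
Dividing each entry by -2 and reducing:
S⁻¹ =
[        2       5/2 ]
[        1         1 ]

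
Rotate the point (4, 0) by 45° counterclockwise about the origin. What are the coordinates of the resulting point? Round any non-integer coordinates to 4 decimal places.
(2.8284, 2.8284)

Rotation matrix R(θ) = [[cos θ, -sin θ], [sin θ, cos θ]]; for θ = 45°:
R = [[√2/2, -√2/2], [√2/2, √2/2]]
Result: R × [4, 0]ᵀ = [√2/2·4 + (-√2/2)·0, √2/2·4 + (√2/2)·0]ᵀ = (2.8284, 2.8284)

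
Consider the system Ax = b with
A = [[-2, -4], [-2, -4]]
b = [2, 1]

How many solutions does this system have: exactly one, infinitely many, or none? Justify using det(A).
No solution

det(A) = (-2)*(-4) - (-4)*(-2) = 0, so A is singular.
The column space of A is span(column 1) = span([-2, -2]).
b = [2, 1] is not a scalar multiple of column 1, so b ∉ column space and the system is inconsistent — no solution.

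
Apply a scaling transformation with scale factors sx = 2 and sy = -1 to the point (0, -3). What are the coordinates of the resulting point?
(0, 3)

Scaling matrix:
[[2, 0], [0, -1]]
Result: (0 × 2, -3 × -1) = (0, 3)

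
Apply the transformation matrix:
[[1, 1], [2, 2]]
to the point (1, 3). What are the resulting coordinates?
(4, 8)

Matrix multiplication:
[[1, 1], [2, 2]] × [1, 3]ᵀ
= [1×1 + 1×3, 2×1 + 2×3]ᵀ
= [4.0000, 8.0000]ᵀ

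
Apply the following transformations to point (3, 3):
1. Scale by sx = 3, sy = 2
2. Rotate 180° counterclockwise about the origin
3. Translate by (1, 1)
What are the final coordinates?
(-8, -5)

Step 1: Scale → (9, 6)
Step 2: Rotate 180° → (-9, -6)
Step 3: Translate → (-8, -5)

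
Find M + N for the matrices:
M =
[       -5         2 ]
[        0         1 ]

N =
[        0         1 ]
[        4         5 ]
M + N =
[       -5         3 ]
[        4         6 ]

Matrix addition is elementwise: (M+N)[i][j] = M[i][j] + N[i][j].
  (M+N)[0][0] = (-5) + (0) = -5
  (M+N)[0][1] = (2) + (1) = 3
  (M+N)[1][0] = (0) + (4) = 4
  (M+N)[1][1] = (1) + (5) = 6
M + N =
[       -5         3 ]
[        4         6 ]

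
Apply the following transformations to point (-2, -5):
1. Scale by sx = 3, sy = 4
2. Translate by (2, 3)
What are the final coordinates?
(-4, -17)

Step 1: Scale (-2, -5) by (sx, sy) = (3, 4) → (-6, -20)
Step 2: Translate by (2, 3) → (-4, -17)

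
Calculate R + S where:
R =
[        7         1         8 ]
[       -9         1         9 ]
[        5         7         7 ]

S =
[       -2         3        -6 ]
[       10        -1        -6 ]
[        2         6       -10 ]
R + S =
[        5         4         2 ]
[        1         0         3 ]
[        7        13        -3 ]

Matrix addition is elementwise: (R+S)[i][j] = R[i][j] + S[i][j].
  (R+S)[0][0] = (7) + (-2) = 5
  (R+S)[0][1] = (1) + (3) = 4
  (R+S)[0][2] = (8) + (-6) = 2
  (R+S)[1][0] = (-9) + (10) = 1
  (R+S)[1][1] = (1) + (-1) = 0
  (R+S)[1][2] = (9) + (-6) = 3
  (R+S)[2][0] = (5) + (2) = 7
  (R+S)[2][1] = (7) + (6) = 13
  (R+S)[2][2] = (7) + (-10) = -3
R + S =
[        5         4         2 ]
[        1         0         3 ]
[        7        13        -3 ]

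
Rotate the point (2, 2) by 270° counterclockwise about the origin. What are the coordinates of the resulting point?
(2, -2)

Rotation matrix R(θ) = [[cos θ, -sin θ], [sin θ, cos θ]]; for θ = 270°:
R = [[0, 1], [-1, 0]]
Result: R × [2, 2]ᵀ = [0·2 + (1)·2, -1·2 + (0)·2]ᵀ = (2, -2)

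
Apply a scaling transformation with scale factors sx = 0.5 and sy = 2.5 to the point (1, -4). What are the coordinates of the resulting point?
(0.5, -10.0)

Scaling matrix:
[[0.50, 0], [0, 2.50]]
Result: (1 × 0.5, -4 × 2.5) = (0.5, -10.0)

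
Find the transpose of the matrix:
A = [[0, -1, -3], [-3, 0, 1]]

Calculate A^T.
[[0, -3], [-1, 0], [-3, 1]]

The transpose sends entry (i,j) to (j,i); rows become columns.
Row 0 of A: [0, -1, -3] -> column 0 of A^T.
Row 1 of A: [-3, 0, 1] -> column 1 of A^T.
A^T = [[0, -3], [-1, 0], [-3, 1]]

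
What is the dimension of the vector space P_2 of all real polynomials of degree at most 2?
Dimension = 3

A polynomial of degree at most 2 can be written as a₀ + a₁x + a₂x², with 3 free coefficients a₀, a₁, a₂.
The set {1, x, x²} is a basis: it spans P_2 (every such polynomial is a linear combination of these) and is linearly independent (a polynomial is zero iff all its coefficients are zero).
Therefore dim(P_2) = 2 + 1 = 3.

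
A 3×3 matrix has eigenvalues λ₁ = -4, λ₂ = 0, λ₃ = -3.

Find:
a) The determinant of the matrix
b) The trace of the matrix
det = 0, trace = -7

Two standard eigenvalue identities:
- det(A) equals the product of the eigenvalues (counted with multiplicity).
- trace(A) equals the sum of the eigenvalues.
det(A) = (-4)*(0)*(-3) = 0.
trace(A) = -4 + 0 - 3 = -7.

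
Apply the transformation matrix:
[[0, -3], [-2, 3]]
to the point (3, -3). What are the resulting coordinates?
(9, -15)

Matrix multiplication:
[[0, -3], [-2, 3]] × [3, -3]ᵀ
= [0×3 + -3×-3, -2×3 + 3×-3]ᵀ
= [9.0000, -15.0000]ᵀ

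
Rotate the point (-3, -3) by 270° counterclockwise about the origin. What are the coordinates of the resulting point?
(-3, 3)

Rotation matrix R(θ) = [[cos θ, -sin θ], [sin θ, cos θ]]; for θ = 270°:
R = [[0, 1], [-1, 0]]
Result: R × [-3, -3]ᵀ = [0·-3 + (1)·-3, -1·-3 + (0)·-3]ᵀ = (-3, 3)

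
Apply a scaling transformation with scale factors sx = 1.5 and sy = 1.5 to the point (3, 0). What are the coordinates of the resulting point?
(4.5, 0.0)

Scaling matrix:
[[1.50, 0], [0, 1.50]]
Result: (3 × 1.5, 0 × 1.5) = (4.5, 0.0)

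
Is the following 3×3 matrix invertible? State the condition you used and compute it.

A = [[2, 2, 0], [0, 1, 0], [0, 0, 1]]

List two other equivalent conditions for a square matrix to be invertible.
Yes, invertible; det(A) = 2 ≠ 0. Equivalent conditions: rank(A) = 3; Ax = 0 has only the trivial solution; 0 is not an eigenvalue; the columns of A are linearly independent.

To check invertibility, compute det(A).
The given matrix is triangular, so det(A) equals the product of its diagonal entries = 2 ≠ 0.
Since det(A) ≠ 0, A is invertible.
Equivalent conditions for a square matrix A to be invertible:
- rank(A) = 3 (full rank).
- The homogeneous system Ax = 0 has only the trivial solution x = 0.
- 0 is not an eigenvalue of A.
- The columns (equivalently rows) of A are linearly independent.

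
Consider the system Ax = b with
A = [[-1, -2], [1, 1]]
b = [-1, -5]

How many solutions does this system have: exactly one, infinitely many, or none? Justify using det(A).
Exactly one solution

Compute det(A) = (-1)*(1) - (-2)*(1) = 1.
Because det(A) ≠ 0, A is invertible and Ax = b has a unique solution for every b (here x = A⁻¹ b).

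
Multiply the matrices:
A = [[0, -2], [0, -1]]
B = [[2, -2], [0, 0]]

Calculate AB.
[[0, 0], [0, 0]]

Each entry (i,j) of AB = sum over k of A[i][k]*B[k][j].
(AB)[0][0] = (0)*(2) + (-2)*(0) = 0
(AB)[0][1] = (0)*(-2) + (-2)*(0) = 0
(AB)[1][0] = (0)*(2) + (-1)*(0) = 0
(AB)[1][1] = (0)*(-2) + (-1)*(0) = 0
AB = [[0, 0], [0, 0]]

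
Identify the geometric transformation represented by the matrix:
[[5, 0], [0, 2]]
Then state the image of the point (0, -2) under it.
non-uniform scaling by (5, 2); image of (0, -2) is (0, -4)

This is diagonal with distinct entries, so it scales the x-axis by 5 and the y-axis by 2.
The matrix [[5, 0], [0, 2]] represents: non-uniform scaling by (5, 2).
Applying it to (0, -2): [5·0 + 0·-2, 0·0 + 2·-2] = (0, -4).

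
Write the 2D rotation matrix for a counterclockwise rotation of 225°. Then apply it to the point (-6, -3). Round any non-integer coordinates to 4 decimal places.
R = [[-√2/2, √2/2], [-√2/2, -√2/2]]; R·(-6, -3) = (2.1213, 6.3640)

Rotation matrix formula: R(θ) = [[cos θ, -sin θ], [sin θ, cos θ]]
For θ = 225°:
cos(225°) = -√2/2
sin(225°) = -√2/2
R = [[-√2/2, √2/2], [-√2/2, -√2/2]]
Apply to (-6, -3): [-√2/2·-6 + (√2/2)·-3, -√2/2·-6 + -√2/2·-3] = (2.1213, 6.3640)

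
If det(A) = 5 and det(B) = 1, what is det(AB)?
5

Use the multiplicative property of determinants: det(AB) = det(A)*det(B).
det(AB) = (5)*(1) = 5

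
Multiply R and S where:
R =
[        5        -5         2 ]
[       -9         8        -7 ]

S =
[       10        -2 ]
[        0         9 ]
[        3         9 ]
RS =
[       56       -37 ]
[     -111        27 ]

Matrix multiplication: (RS)[i][j] = sum over k of R[i][k] * S[k][j].
  (RS)[0][0] = (5)*(10) + (-5)*(0) + (2)*(3) = 56
  (RS)[0][1] = (5)*(-2) + (-5)*(9) + (2)*(9) = -37
  (RS)[1][0] = (-9)*(10) + (8)*(0) + (-7)*(3) = -111
  (RS)[1][1] = (-9)*(-2) + (8)*(9) + (-7)*(9) = 27
RS =
[       56       -37 ]
[     -111        27 ]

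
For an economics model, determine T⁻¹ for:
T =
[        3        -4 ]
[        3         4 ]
det(T) = 24
T⁻¹ =
[      1/6       1/6 ]
[     -1/8       1/8 ]

For a 2×2 matrix T = [[a, b], [c, d]] with det(T) ≠ 0, T⁻¹ = (1/det(T)) * [[d, -b], [-c, a]].
det(T) = (3)*(4) - (-4)*(3) = 12 + 12 = 24.
T⁻¹ = (1/24) * [[4, 4], [-3, 3]].
Dividing each entry by 24 and reducing:
T⁻¹ =
[      1/6       1/6 ]
[     -1/8       1/8 ]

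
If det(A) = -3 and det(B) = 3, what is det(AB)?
-9

Use the multiplicative property of determinants: det(AB) = det(A)*det(B).
det(AB) = (-3)*(3) = -9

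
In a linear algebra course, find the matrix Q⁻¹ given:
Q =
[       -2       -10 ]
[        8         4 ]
det(Q) = 72
Q⁻¹ =
[     1/18      5/36 ]
[     -1/9     -1/36 ]

For a 2×2 matrix Q = [[a, b], [c, d]] with det(Q) ≠ 0, Q⁻¹ = (1/det(Q)) * [[d, -b], [-c, a]].
det(Q) = (-2)*(4) - (-10)*(8) = -8 + 80 = 72.
Q⁻¹ = (1/72) * [[4, 10], [-8, -2]].
Dividing each entry by 72 and reducing:
Q⁻¹ =
[     1/18      5/36 ]
[     -1/9     -1/36 ]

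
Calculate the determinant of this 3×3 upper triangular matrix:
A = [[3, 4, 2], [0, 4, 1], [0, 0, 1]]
12

The determinant of a triangular matrix is the product of its diagonal entries (the off-diagonal entries above the diagonal do not affect it).
det(A) = (3) * (4) * (1) = 12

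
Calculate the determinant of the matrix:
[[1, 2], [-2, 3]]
7

For a 2×2 matrix [[a, b], [c, d]], det = ad - bc
det = (1)(3) - (2)(-2) = 3 - -4 = 7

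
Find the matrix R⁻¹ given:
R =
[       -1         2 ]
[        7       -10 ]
det(R) = -4
R⁻¹ =
[      5/2       1/2 ]
[      7/4       1/4 ]

For a 2×2 matrix R = [[a, b], [c, d]] with det(R) ≠ 0, R⁻¹ = (1/det(R)) * [[d, -b], [-c, a]].
det(R) = (-1)*(-10) - (2)*(7) = 10 - 14 = -4.
R⁻¹ = (1/-4) * [[-10, -2], [-7, -1]].
Dividing each entry by -4 and reducing:
R⁻¹ =
[      5/2       1/2 ]
[      7/4       1/4 ]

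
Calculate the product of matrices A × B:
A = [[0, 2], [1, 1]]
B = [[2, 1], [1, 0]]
[[2, 0], [3, 1]]

Matrix multiplication:
C[0][0] = 0×2 + 2×1 = 2
C[0][1] = 0×1 + 2×0 = 0
C[1][0] = 1×2 + 1×1 = 3
C[1][1] = 1×1 + 1×0 = 1
Result: [[2, 0], [3, 1]]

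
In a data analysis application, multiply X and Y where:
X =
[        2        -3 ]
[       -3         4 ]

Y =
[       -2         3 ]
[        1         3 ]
XY =
[       -7        -3 ]
[       10         3 ]

Matrix multiplication: (XY)[i][j] = sum over k of X[i][k] * Y[k][j].
  (XY)[0][0] = (2)*(-2) + (-3)*(1) = -7
  (XY)[0][1] = (2)*(3) + (-3)*(3) = -3
  (XY)[1][0] = (-3)*(-2) + (4)*(1) = 10
  (XY)[1][1] = (-3)*(3) + (4)*(3) = 3
XY =
[       -7        -3 ]
[       10         3 ]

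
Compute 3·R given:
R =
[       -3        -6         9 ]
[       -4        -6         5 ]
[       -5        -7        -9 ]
3R =
[       -9       -18        27 ]
[      -12       -18        15 ]
[      -15       -21       -27 ]

Scalar multiplication is elementwise: (3R)[i][j] = 3 * R[i][j].
  (3R)[0][0] = 3 * (-3) = -9
  (3R)[0][1] = 3 * (-6) = -18
  (3R)[0][2] = 3 * (9) = 27
  (3R)[1][0] = 3 * (-4) = -12
  (3R)[1][1] = 3 * (-6) = -18
  (3R)[1][2] = 3 * (5) = 15
  (3R)[2][0] = 3 * (-5) = -15
  (3R)[2][1] = 3 * (-7) = -21
  (3R)[2][2] = 3 * (-9) = -27
3R =
[       -9       -18        27 ]
[      -12       -18        15 ]
[      -15       -21       -27 ]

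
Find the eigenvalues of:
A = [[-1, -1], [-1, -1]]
λ = -2, 0

Solve det(A - λI) = 0. For a 2×2 matrix this is λ² - (trace)λ + det = 0.
trace(A) = -1 - 1 = -2.
det(A) = (-1)*(-1) - (-1)*(-1) = 1 - 1 = 0.
Characteristic equation: λ² - (-2)λ + (0) = 0.
Discriminant: (-2)² - 4*(0) = 4 - 0 = 4.
Roots: λ = (-2 ± √4) / 2 = -2, 0.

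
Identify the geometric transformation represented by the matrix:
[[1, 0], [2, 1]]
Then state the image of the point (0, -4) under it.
vertical shear with factor 2; image of (0, -4) is (0, -4)

The matrix [[1, 0], [k, 1]] sends (x, y) to (x, 2x + y), leaving the x-coordinate fixed: a vertical shear.
The matrix [[1, 0], [2, 1]] represents: vertical shear with factor 2.
Applying it to (0, -4): [1·0 + 0·-4, 2·0 + 1·-4] = (0, -4).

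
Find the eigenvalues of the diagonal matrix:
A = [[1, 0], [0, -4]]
λ₁ = 1, λ₂ = -4

The characteristic polynomial of A is det(A - λI) = (1 - λ)(-4 - λ) = 0.
The roots are λ = 1 and λ = -4, so the eigenvalues are the diagonal entries.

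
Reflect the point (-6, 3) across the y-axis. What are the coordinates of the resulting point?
(6, 3)

Reflection across y-axis: (-6, 3) → (6, 3)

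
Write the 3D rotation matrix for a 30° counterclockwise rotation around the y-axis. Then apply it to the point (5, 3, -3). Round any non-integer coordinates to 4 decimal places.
R = [[√3/2, 0, 1/2], [0, 1, 0], [-1/2, 0, √3/2]]; R·(5, 3, -3) = (2.8301, 3.0000, -5.0981)

Rotation matrix for 30° around y-axis:
cos(30°) = √3/2, sin(30°) = 1/2
R = [[√3/2, 0, 1/2], [0, 1, 0], [-1/2, 0, √3/2]]
Apply to (5, 3, -3): R·[5, 3, -3]ᵀ = (2.8301, 3.0000, -5.0981)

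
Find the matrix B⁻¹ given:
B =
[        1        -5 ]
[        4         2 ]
det(B) = 22
B⁻¹ =
[     1/11      5/22 ]
[    -2/11      1/22 ]

For a 2×2 matrix B = [[a, b], [c, d]] with det(B) ≠ 0, B⁻¹ = (1/det(B)) * [[d, -b], [-c, a]].
det(B) = (1)*(2) - (-5)*(4) = 2 + 20 = 22.
B⁻¹ = (1/22) * [[2, 5], [-4, 1]].
Dividing each entry by 22 and reducing:
B⁻¹ =
[     1/11      5/22 ]
[    -2/11      1/22 ]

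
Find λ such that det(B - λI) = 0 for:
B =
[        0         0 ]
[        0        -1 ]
λ = -1, 0

Solve det(B - λI) = 0. For a 2×2 matrix the characteristic equation is λ² - (trace)λ + det = 0.
trace(B) = a + d = 0 - 1 = -1.
det(B) = a*d - b*c = (0)*(-1) - (0)*(0) = 0 - 0 = 0.
Characteristic equation: λ² - (-1)λ + (0) = 0.
Discriminant = (-1)² - 4*(0) = 1 - 0 = 1.
λ = (-1 ± √1) / 2 = (-1 ± 1) / 2 = -1, 0.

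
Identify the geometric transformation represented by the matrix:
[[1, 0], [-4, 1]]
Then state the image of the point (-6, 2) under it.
vertical shear with factor -4; image of (-6, 2) is (-6, 26)

The matrix [[1, 0], [k, 1]] sends (x, y) to (x, -4x + y), leaving the x-coordinate fixed: a vertical shear.
The matrix [[1, 0], [-4, 1]] represents: vertical shear with factor -4.
Applying it to (-6, 2): [1·-6 + 0·2, -4·-6 + 1·2] = (-6, 26).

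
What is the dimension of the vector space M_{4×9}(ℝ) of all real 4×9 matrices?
Dimension = 36

A real 4×9 matrix is determined by its 4·9 = 36 independent entries.
A standard basis is {E_ij : 1 ≤ i ≤ 4, 1 ≤ j ≤ 9}, where E_ij has a 1 in position (i, j) and 0 elsewhere — there are 36 such matrices, and they are linearly independent and span M_{4×9}(ℝ).
Therefore dim(M_{4×9}(ℝ)) = 36.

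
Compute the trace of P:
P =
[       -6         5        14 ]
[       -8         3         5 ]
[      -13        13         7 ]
tr(P) = -6 + 3 + 7 = 4

The trace of a square matrix is the sum of its diagonal entries.
Diagonal entries of P: P[0][0] = -6, P[1][1] = 3, P[2][2] = 7.
tr(P) = -6 + 3 + 7 = 4.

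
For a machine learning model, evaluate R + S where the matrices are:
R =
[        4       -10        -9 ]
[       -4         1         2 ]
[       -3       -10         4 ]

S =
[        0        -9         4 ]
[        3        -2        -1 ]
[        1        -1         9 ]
R + S =
[        4       -19        -5 ]
[       -1        -1         1 ]
[       -2       -11        13 ]

Matrix addition is elementwise: (R+S)[i][j] = R[i][j] + S[i][j].
  (R+S)[0][0] = (4) + (0) = 4
  (R+S)[0][1] = (-10) + (-9) = -19
  (R+S)[0][2] = (-9) + (4) = -5
  (R+S)[1][0] = (-4) + (3) = -1
  (R+S)[1][1] = (1) + (-2) = -1
  (R+S)[1][2] = (2) + (-1) = 1
  (R+S)[2][0] = (-3) + (1) = -2
  (R+S)[2][1] = (-10) + (-1) = -11
  (R+S)[2][2] = (4) + (9) = 13
R + S =
[        4       -19        -5 ]
[       -1        -1         1 ]
[       -2       -11        13 ]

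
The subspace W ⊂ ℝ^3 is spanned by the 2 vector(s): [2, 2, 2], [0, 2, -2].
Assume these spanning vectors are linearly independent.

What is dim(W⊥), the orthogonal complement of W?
dim(W⊥) = 1

For any subspace W of ℝ^n, dim(W) + dim(W⊥) = n (the whole-space dimension).
Here the given 2 vectors are linearly independent, so dim(W) = 2.
Thus dim(W⊥) = n - dim(W) = 3 - 2 = 1.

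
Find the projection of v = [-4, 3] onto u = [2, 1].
[-2, -1]

The projection of v onto u is proj_u(v) = ((v·u) / (u·u)) · u.
v·u = (-4)*(2) + (3)*(1) = -5.
u·u = (2)*(2) + (1)*(1) = 5.
coefficient = -5 / 5 = -1.
proj_u(v) = -1 · [2, 1] = [-2, -1].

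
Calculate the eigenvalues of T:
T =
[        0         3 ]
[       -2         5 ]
λ = 2, 3

Solve det(T - λI) = 0. For a 2×2 matrix the characteristic equation is λ² - (trace)λ + det = 0.
trace(T) = a + d = 0 + 5 = 5.
det(T) = a*d - b*c = (0)*(5) - (3)*(-2) = 0 + 6 = 6.
Characteristic equation: λ² - (5)λ + (6) = 0.
Discriminant = (5)² - 4*(6) = 25 - 24 = 1.
λ = (5 ± √1) / 2 = (5 ± 1) / 2 = 2, 3.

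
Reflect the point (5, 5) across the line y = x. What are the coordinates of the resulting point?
(5, 5)

Reflection across line y = x: (5, 5) → (5, 5)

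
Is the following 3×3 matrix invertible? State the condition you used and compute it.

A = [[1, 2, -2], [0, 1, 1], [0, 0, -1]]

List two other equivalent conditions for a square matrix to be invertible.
Yes, invertible; det(A) = -1 ≠ 0. Equivalent conditions: rank(A) = 3; Ax = 0 has only the trivial solution; 0 is not an eigenvalue; the columns of A are linearly independent.

To check invertibility, compute det(A).
The given matrix is triangular, so det(A) equals the product of its diagonal entries = -1 ≠ 0.
Since det(A) ≠ 0, A is invertible.
Equivalent conditions for a square matrix A to be invertible:
- rank(A) = 3 (full rank).
- The homogeneous system Ax = 0 has only the trivial solution x = 0.
- 0 is not an eigenvalue of A.
- The columns (equivalently rows) of A are linearly independent.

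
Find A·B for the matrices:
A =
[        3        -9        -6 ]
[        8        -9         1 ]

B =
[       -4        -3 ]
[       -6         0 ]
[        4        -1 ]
AB =
[       18        -3 ]
[       26       -25 ]

Matrix multiplication: (AB)[i][j] = sum over k of A[i][k] * B[k][j].
  (AB)[0][0] = (3)*(-4) + (-9)*(-6) + (-6)*(4) = 18
  (AB)[0][1] = (3)*(-3) + (-9)*(0) + (-6)*(-1) = -3
  (AB)[1][0] = (8)*(-4) + (-9)*(-6) + (1)*(4) = 26
  (AB)[1][1] = (8)*(-3) + (-9)*(0) + (1)*(-1) = -25
AB =
[       18        -3 ]
[       26       -25 ]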